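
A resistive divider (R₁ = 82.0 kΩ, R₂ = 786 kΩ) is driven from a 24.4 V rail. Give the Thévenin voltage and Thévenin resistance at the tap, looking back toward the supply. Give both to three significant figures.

V_th = 22.1 V, R_th = 74.3 kΩ

V_th is the open-circuit tap voltage: 24.4 × 786/(82.0 + 786) = 22.1 V.
With the supply zeroed, R₁ and R₂ appear in parallel from the tap: R_th = R₁‖R₂ = (82.0 × 786)/868.0 = 74.3 kΩ.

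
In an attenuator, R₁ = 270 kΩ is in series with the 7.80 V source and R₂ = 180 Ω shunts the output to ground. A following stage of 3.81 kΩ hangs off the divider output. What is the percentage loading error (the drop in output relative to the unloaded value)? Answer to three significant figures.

4.51 %

The divider's output (Thévenin) resistance is R₁‖R₂ = 179.9 Ω.
Fractional drop under load = R_th/(R_th + R_L) = 179.9 / (179.9 + 3810) = 0.04508.
So the output falls by 4.51 %.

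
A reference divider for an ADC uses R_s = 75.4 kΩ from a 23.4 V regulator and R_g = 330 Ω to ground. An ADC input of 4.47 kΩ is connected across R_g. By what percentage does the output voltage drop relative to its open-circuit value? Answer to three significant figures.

6.85 %

The divider's output (Thévenin) resistance is R_s‖R_g = 328.6 Ω.
Fractional drop under load = R_th/(R_th + R_L) = 328.6 / (328.6 + 4470) = 0.06847.
So the output falls by 6.85 %.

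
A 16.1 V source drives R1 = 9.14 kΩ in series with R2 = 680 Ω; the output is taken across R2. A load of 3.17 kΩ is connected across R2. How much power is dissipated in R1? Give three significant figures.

P ≈ 25.2 mW

Total resistance from the source is R1 + (R2‖R_L) = 9700 Ω, so I = 16.1/9700 Ω = 1.660 mA.
P = I²·R1 = (1.660 mA)² × 9.14 kΩ = 25.2 mW.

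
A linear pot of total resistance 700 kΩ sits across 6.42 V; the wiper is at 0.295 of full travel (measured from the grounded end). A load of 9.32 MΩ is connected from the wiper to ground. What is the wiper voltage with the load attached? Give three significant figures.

V ≈ 1.86 V

The wiper splits the pot into (1−α)R = 493.5 kΩ above and αR = 206.5 kΩ below.
Lower section ‖ load = 202.0 kΩ.
V_wiper = 6.42 × 202.0/(493.5 + 202.0) = 1.86 V.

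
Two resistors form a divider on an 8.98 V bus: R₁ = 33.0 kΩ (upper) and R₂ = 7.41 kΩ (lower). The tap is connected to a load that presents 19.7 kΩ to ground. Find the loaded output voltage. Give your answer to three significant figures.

The load sits in parallel with R₂: R₂‖R_L = (7.41 × 19.7) / (7.41 + 19.7) = 5.385 kΩ.
V_out = 8.98 × 5.385 / (33.0 + 5.385) = 8.98 × 5.385/38.38 = 1.26 V.
(Unloaded it would have been 1.65 V.)

V_out ≈ 1.26 V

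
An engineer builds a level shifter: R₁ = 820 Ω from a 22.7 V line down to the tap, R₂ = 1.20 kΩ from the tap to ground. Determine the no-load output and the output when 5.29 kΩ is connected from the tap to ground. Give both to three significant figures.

Open-circuit: V = 22.7 × 1200/(820 + 1200) = 13.5 V.
With the load, R₂ becomes R₂‖R_L = 978.1 Ω, so V = 22.7 × 978.1/1798 = 12.3 V.

Unloaded: 13.5 V; loaded: 12.3 V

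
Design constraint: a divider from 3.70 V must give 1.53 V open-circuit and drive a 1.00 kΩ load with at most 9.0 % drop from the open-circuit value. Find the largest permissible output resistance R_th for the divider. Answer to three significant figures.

Loading drop = R_th/(R_th + R_L) ≤ 0.0900, so R_th ≤ R_L · ε/(1−ε) = 1.00 kΩ × 0.0900/0.9100 = 98.9 Ω.

R_th ≤ 98.9 Ω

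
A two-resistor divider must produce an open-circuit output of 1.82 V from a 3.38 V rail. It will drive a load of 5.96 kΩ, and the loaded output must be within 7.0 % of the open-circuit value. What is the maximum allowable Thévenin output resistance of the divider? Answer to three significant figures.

Loading drop = R_th/(R_th + R_L) ≤ 0.0700, so R_th ≤ R_L · ε/(1−ε) = 5.96 kΩ × 0.0700/0.9300 = 449 Ω.
(Any R1, R2 with R2/(R1+R2) = 0.538 and R1‖R2 ≤ 449 Ω will meet the spec.)

R_th ≤ 449 Ω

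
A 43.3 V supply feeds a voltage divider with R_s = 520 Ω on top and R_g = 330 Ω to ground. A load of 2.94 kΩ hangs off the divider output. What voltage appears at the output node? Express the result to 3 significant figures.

The load sits in parallel with R_g: R_g‖R_L = (330 × 2940) / (330 + 2940) = 296.7 Ω.
V_out = 43.3 × 296.7 / (520 + 296.7) = 43.3 × 296.7/816.7 = 15.7 V.

V_out ≈ 15.7 V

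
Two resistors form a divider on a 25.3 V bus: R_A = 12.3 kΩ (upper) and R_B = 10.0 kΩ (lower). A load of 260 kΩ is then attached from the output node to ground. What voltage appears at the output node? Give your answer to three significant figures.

V_out ≈ 11.1 V

The load sits in parallel with R_B: R_B‖R_L = (10.0 × 260) / (10.0 + 260) = 9.630 kΩ.
V_out = 25.3 × 9.630 / (12.3 + 9.630) = 25.3 × 9.630/21.93 = 11.1 V.
(Unloaded it would have been 11.3 V.)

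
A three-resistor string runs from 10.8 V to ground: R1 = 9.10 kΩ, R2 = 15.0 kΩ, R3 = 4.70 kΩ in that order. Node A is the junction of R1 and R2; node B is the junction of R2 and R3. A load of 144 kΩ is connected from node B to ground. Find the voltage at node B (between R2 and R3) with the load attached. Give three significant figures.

V ≈ 1.72 V

At node B, R3 is in parallel with the load: R3‖R_L = 4.551 kΩ.
Below node A the resistance is R2 + (R3‖R_L) = 19.55 kΩ, so V_A = 10.8 × 19.55/28.65 = 7.370 V.
Then V_B = V_A × (R3‖R_L)/(R2 + R3‖R_L) = 7.370 × 4.551/19.55 = 1.72 V.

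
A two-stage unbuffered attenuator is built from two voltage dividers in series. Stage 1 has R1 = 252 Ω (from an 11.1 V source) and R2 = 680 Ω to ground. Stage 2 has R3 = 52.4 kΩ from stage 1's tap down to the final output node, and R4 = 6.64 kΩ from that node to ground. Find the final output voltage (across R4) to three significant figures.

V_out ≈ 0.908 V

Stage 2 presents R3+R4 = 59040 Ω as a load on stage 1's tap.
Stage 1's lower leg becomes R2‖(R3+R4) = 672.3 Ω, so V_mid = 11.1 × 672.3/924.3 = 8.074 V.
Stage 2 is itself unloaded: V_out = V_mid × R4/(R3+R4) = 8.074 × 6640/59040 = 0.908 V.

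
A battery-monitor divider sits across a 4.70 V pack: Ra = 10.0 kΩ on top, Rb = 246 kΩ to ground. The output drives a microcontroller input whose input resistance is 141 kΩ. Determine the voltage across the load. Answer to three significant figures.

The load sits in parallel with Rb: Rb‖R_L = (246 × 141) / (246 + 141) = 89.63 kΩ.
V_out = 4.70 × 89.63 / (10.0 + 89.63) = 4.70 × 89.63/99.63 = 4.23 V.

V_out ≈ 4.23 V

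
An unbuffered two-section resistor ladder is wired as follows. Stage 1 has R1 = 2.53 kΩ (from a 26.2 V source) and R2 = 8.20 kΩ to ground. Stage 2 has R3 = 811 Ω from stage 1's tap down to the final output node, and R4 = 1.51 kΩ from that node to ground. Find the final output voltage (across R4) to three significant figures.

V_out ≈ 7.11 V

Stage 2 presents R3+R4 = 2321 Ω as a load on stage 1's tap.
Stage 1's lower leg becomes R2‖(R3+R4) = 1809 Ω, so V_mid = 26.2 × 1809/4339 = 10.92 V.
Stage 2 is itself unloaded: V_out = V_mid × R4/(R3+R4) = 10.92 × 1510/2321 = 7.11 V.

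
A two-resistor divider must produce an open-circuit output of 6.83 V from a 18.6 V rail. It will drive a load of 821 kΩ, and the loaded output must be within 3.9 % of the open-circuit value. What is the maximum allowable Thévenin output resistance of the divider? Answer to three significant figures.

R_th ≤ 33.3 kΩ

Loading drop = R_th/(R_th + R_L) ≤ 0.0390, so R_th ≤ R_L · ε/(1−ε) = 821 kΩ × 0.0390/0.9610 = 33.3 kΩ.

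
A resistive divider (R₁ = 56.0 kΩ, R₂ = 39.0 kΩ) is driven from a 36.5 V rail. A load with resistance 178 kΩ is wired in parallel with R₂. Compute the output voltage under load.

V_out ≈ 13.3 V

The load sits in parallel with R₂: R₂‖R_L = (39.0 × 178) / (39.0 + 178) = 31.99 kΩ.
V_out = 36.5 × 31.99 / (56.0 + 31.99) = 36.5 × 31.99/87.99 = 13.3 V.
(Unloaded it would have been 15.0 V.)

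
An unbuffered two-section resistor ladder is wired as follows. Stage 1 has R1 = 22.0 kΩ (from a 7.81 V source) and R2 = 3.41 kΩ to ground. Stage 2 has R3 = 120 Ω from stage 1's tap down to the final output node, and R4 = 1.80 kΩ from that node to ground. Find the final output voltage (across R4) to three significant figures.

V_out ≈ 0.387 V

Stage 2 presents R3+R4 = 1920 Ω as a load on stage 1's tap.
Stage 1's lower leg becomes R2‖(R3+R4) = 1228 Ω, so V_mid = 7.81 × 1228/23230 = 0.4130 V.
Stage 2 is itself unloaded: V_out = V_mid × R4/(R3+R4) = 0.4130 × 1800/1920 = 0.387 V.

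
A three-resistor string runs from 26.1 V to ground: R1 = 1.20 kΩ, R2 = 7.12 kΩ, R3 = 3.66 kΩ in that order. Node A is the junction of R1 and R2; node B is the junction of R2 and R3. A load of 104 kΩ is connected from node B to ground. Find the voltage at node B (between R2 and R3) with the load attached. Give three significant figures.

V ≈ 7.78 V

At node B, R3 is in parallel with the load: R3‖R_L = 3.536 kΩ.
Below node A the resistance is R2 + (R3‖R_L) = 10.66 kΩ, so V_A = 26.1 × 10.66/11.86 = 23.46 V.
Then V_B = V_A × (R3‖R_L)/(R2 + R3‖R_L) = 23.46 × 3.536/10.66 = 7.78 V.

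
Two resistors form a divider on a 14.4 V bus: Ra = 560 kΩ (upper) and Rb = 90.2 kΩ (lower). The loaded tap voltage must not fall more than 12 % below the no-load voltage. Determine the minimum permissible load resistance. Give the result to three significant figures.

R_L(min) ≈ 570 kΩ

Output resistance R_th = Ra‖Rb = (560 × 90.2)/650.2 = 77.69 kΩ.
The fractional drop is R_th/(R_th + R_L); requiring this ≤ 0.120 gives R_L ≥ R_th(1/0.120 − 1) = 77.69 × 7.333 = 570 kΩ.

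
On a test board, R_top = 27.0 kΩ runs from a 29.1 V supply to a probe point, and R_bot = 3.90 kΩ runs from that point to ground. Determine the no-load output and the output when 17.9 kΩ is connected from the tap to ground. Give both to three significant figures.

Unloaded: 3.67 V; loaded: 3.09 V

Open-circuit: V = 29.1 × 3.90/(27.0 + 3.90) = 3.67 V.
With the load, R_bot becomes R_bot‖R_L = 3.202 kΩ, so V = 29.1 × 3.202/30.20 = 3.09 V.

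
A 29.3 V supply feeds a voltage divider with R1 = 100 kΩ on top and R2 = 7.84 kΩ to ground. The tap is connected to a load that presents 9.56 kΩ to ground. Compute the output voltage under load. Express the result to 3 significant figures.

V_out ≈ 1.21 V

The load sits in parallel with R2: R2‖R_L = (7.84 × 9.56) / (7.84 + 9.56) = 4.307 kΩ.
V_out = 29.3 × 4.307 / (100 + 4.307) = 29.3 × 4.307/104.3 = 1.21 V.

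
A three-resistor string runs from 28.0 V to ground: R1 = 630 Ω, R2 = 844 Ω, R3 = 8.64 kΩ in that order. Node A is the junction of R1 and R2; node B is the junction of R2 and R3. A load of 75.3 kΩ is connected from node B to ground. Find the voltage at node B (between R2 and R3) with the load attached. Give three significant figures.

V ≈ 23.5 V

At node B, R3 is in parallel with the load: R3‖R_L = 7751 Ω.
Below node A the resistance is R2 + (R3‖R_L) = 8595 Ω, so V_A = 28.0 × 8595/9225 = 26.09 V.
Then V_B = V_A × (R3‖R_L)/(R2 + R3‖R_L) = 26.09 × 7751/8595 = 23.5 V.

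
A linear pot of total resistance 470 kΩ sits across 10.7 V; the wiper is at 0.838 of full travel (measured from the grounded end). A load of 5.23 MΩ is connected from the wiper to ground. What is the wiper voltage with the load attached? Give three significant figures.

The wiper splits the pot into (1−α)R = 76.14 kΩ above and αR = 393.9 kΩ below.
Lower section ‖ load = 366.3 kΩ.
V_wiper = 10.7 × 366.3/(76.14 + 366.3) = 8.86 V.

V ≈ 8.86 V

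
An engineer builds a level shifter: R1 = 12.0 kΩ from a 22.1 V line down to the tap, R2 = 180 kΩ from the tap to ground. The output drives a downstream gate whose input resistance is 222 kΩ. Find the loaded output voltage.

The load sits in parallel with R2: R2‖R_L = (180 × 222) / (180 + 222) = 99.40 kΩ.
V_out = 22.1 × 99.40 / (12.0 + 99.40) = 22.1 × 99.40/111.4 = 19.7 V.

V_out ≈ 19.7 V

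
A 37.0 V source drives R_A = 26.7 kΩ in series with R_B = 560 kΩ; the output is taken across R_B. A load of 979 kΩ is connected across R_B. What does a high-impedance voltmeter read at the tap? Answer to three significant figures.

V_out ≈ 34.4 V

The load sits in parallel with R_B: R_B‖R_L = (560 × 979) / (560 + 979) = 356.2 kΩ.
V_out = 37.0 × 356.2 / (26.7 + 356.2) = 37.0 × 356.2/382.9 = 34.4 V.
(Unloaded it would have been 35.3 V.)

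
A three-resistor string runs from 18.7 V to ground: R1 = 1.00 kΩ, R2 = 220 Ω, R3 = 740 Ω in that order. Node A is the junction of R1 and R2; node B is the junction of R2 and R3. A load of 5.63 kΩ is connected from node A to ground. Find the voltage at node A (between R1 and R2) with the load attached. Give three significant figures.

V ≈ 8.43 V

Below node A the series string R2+R3 = 960.0 Ω sits in parallel with the 5630 Ω load: 820.2 Ω.
V_A = 18.7 × 820.2/(1000 + 820.2) = 8.43 V.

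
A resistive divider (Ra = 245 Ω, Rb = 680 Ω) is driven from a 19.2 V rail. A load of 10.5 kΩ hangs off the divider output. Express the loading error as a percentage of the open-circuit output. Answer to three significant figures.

The divider's output (Thévenin) resistance is Ra‖Rb = 180.1 Ω.
Fractional drop under load = R_th/(R_th + R_L) = 180.1 / (180.1 + 10500) = 0.01686.
So the output falls by 1.69 %.

1.69 %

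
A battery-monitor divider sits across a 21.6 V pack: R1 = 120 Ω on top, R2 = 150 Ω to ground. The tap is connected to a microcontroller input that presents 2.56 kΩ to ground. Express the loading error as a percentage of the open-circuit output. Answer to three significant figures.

2.54 %

The divider's output (Thévenin) resistance is R1‖R2 = 66.67 Ω.
Fractional drop under load = R_th/(R_th + R_L) = 66.67 / (66.67 + 2560) = 0.02538.
So the output falls by 2.54 %.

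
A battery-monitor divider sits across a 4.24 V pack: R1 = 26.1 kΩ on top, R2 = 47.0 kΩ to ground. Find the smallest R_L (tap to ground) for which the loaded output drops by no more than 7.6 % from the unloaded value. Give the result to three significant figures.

Output resistance R_th = R1‖R2 = (26.1 × 47.0)/73.10 = 16.78 kΩ.
The fractional drop is R_th/(R_th + R_L); requiring this ≤ 0.0760 gives R_L ≥ R_th(1/0.0760 − 1) = 16.78 × 12.16 = 204 kΩ.

R_L(min) ≈ 204 kΩ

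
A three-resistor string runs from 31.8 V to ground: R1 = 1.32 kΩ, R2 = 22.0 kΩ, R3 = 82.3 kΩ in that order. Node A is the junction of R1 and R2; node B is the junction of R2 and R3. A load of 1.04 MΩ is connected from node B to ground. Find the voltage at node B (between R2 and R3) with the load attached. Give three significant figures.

At node B, R3 is in parallel with the load: R3‖R_L = 76.26 kΩ.
Below node A the resistance is R2 + (R3‖R_L) = 98.26 kΩ, so V_A = 31.8 × 98.26/99.58 = 31.38 V.
Then V_B = V_A × (R3‖R_L)/(R2 + R3‖R_L) = 31.38 × 76.26/98.26 = 24.4 V.

V ≈ 24.4 V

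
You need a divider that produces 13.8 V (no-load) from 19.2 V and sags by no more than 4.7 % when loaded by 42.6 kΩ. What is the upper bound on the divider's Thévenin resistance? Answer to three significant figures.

R_th ≤ 2.10 kΩ

Loading drop = R_th/(R_th + R_L) ≤ 0.0470, so R_th ≤ R_L · ε/(1−ε) = 42.6 kΩ × 0.0470/0.9530 = 2.10 kΩ.
(Any R1, R2 with R2/(R1+R2) = 0.719 and R1‖R2 ≤ 2.10 kΩ will meet the spec.)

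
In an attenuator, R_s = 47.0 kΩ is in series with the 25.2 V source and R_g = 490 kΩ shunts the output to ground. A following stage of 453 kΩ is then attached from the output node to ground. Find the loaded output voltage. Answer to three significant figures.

V_out ≈ 21.0 V

The load sits in parallel with R_g: R_g‖R_L = (490 × 453) / (490 + 453) = 235.4 kΩ.
V_out = 25.2 × 235.4 / (47.0 + 235.4) = 25.2 × 235.4/282.4 = 21.0 V.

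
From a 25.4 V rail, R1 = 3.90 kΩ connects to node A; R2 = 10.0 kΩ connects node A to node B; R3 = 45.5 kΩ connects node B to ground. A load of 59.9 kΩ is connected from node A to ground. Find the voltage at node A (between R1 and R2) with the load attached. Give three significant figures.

Below node A the series string R2+R3 = 55.50 kΩ sits in parallel with the 59.9 kΩ load: 28.81 kΩ.
V_A = 25.4 × 28.81/(3.90 + 28.81) = 22.4 V.

V ≈ 22.4 V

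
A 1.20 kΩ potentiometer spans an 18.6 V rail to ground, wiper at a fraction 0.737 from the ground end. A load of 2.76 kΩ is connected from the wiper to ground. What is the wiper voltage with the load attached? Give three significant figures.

The wiper splits the pot into (1−α)R = 315.6 Ω above and αR = 884.4 Ω below.
Lower section ‖ load = 669.8 Ω.
V_wiper = 18.6 × 669.8/(315.6 + 669.8) = 12.6 V.

V ≈ 12.6 V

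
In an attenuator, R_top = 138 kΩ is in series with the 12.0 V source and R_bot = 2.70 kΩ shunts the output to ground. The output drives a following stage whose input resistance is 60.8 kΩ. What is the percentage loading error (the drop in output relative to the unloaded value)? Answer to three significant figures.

The divider's output (Thévenin) resistance is R_top‖R_bot = 2.648 kΩ.
Fractional drop under load = R_th/(R_th + R_L) = 2.648 / (2.648 + 60.8) = 0.04174.
So the output falls by 4.17 %.

4.17 %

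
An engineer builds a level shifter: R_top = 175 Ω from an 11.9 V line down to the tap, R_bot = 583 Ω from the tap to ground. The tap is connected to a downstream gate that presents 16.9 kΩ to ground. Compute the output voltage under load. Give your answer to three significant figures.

V_out ≈ 9.08 V

The load sits in parallel with R_bot: R_bot‖R_L = (583 × 16900) / (583 + 16900) = 563.6 Ω.
V_out = 11.9 × 563.6 / (175 + 563.6) = 11.9 × 563.6/738.6 = 9.08 V.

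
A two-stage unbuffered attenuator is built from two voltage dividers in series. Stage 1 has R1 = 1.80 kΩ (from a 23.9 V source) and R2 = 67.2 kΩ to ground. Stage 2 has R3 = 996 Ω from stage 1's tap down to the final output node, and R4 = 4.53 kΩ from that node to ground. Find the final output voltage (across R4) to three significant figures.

V_out ≈ 14.5 V

Stage 2 presents R3+R4 = 5526 Ω as a load on stage 1's tap.
Stage 1's lower leg becomes R2‖(R3+R4) = 5106 Ω, so V_mid = 23.9 × 5106/6906 = 17.67 V.
Stage 2 is itself unloaded: V_out = V_mid × R4/(R3+R4) = 17.67 × 4530/5526 = 14.5 V.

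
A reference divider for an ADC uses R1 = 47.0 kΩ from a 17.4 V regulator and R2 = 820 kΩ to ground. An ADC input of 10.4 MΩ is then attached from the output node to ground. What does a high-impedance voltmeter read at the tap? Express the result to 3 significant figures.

The load sits in parallel with R2: R2‖R_L = (820 × 10400) / (820 + 10400) = 760.1 kΩ.
V_out = 17.4 × 760.1 / (47.0 + 760.1) = 17.4 × 760.1/807.1 = 16.4 V.

V_out ≈ 16.4 V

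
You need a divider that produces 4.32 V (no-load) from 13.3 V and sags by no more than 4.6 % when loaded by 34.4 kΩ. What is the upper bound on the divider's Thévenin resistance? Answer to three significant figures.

R_th ≤ 1.66 kΩ

Loading drop = R_th/(R_th + R_L) ≤ 0.0460, so R_th ≤ R_L · ε/(1−ε) = 34.4 kΩ × 0.0460/0.9540 = 1.66 kΩ.
(Any R1, R2 with R2/(R1+R2) = 0.325 and R1‖R2 ≤ 1.66 kΩ will meet the spec.)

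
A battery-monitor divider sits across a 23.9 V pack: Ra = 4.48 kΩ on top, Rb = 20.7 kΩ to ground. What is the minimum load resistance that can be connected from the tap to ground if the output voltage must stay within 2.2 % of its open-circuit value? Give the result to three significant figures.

R_L(min) ≈ 164 kΩ

Output resistance R_th = Ra‖Rb = (4.48 × 20.7)/25.18 = 3.683 kΩ.
The fractional drop is R_th/(R_th + R_L); requiring this ≤ 0.0220 gives R_L ≥ R_th(1/0.0220 − 1) = 3.683 × 44.45 = 164 kΩ.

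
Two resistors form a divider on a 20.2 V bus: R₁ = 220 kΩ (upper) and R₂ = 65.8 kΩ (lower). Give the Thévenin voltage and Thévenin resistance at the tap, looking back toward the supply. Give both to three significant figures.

V_th is the open-circuit tap voltage: 20.2 × 65.8/(220 + 65.8) = 4.65 V.
With the supply zeroed, R₁ and R₂ appear in parallel from the tap: R_th = R₁‖R₂ = (220 × 65.8)/285.8 = 50.7 kΩ.

V_th = 4.65 V, R_th = 50.7 kΩ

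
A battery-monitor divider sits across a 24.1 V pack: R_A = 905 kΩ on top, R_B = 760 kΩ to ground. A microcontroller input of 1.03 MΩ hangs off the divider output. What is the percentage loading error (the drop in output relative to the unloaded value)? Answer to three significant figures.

Unloaded V = 24.1 × 760/1665 = 11.00 V.
Loaded: R_B‖R_L = 437.3 kΩ, giving V = 24.1 × 437.3/1342 = 7.852 V.
Drop = (11.00 − 7.852) / 11.00 = 28.6 %.

28.6 %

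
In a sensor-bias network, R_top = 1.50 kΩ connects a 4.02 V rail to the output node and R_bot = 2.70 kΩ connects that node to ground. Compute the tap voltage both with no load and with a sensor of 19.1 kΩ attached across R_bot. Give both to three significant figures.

Open-circuit: V = 4.02 × 2.70/(1.50 + 2.70) = 2.58 V.
With the load, R_bot becomes R_bot‖R_L = 2.366 kΩ, so V = 4.02 × 2.366/3.866 = 2.46 V.

Unloaded: 2.58 V; loaded: 2.46 V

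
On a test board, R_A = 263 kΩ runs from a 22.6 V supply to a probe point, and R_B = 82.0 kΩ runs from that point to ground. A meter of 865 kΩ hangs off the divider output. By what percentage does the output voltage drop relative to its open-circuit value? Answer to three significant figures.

6.74 %

The divider's output (Thévenin) resistance is R_A‖R_B = 62.51 kΩ.
Fractional drop under load = R_th/(R_th + R_L) = 62.51 / (62.51 + 865) = 0.06740.
So the output falls by 6.74 %.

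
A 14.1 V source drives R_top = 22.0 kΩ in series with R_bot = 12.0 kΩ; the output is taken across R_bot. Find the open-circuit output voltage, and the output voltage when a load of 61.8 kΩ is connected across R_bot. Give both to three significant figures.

Open-circuit: V = 14.1 × 12.0/(22.0 + 12.0) = 4.98 V.
With the load, R_bot becomes R_bot‖R_L = 10.05 kΩ, so V = 14.1 × 10.05/32.05 = 4.42 V.

Unloaded: 4.98 V; loaded: 4.42 V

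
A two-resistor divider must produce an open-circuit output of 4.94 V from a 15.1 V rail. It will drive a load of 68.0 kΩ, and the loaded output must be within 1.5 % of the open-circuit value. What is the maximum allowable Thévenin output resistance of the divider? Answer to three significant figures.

Loading drop = R_th/(R_th + R_L) ≤ 0.0150, so R_th ≤ R_L · ε/(1−ε) = 68.0 kΩ × 0.0150/0.9850 = 1.04 kΩ.
(Any R1, R2 with R2/(R1+R2) = 0.327 and R1‖R2 ≤ 1.04 kΩ will meet the spec.)

R_th ≤ 1.04 kΩ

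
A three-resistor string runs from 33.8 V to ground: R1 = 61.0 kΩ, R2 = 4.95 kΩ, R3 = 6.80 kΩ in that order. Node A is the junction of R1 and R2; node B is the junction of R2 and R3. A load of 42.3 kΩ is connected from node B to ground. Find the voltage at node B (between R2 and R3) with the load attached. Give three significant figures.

V ≈ 2.76 V

At node B, R3 is in parallel with the load: R3‖R_L = 5.858 kΩ.
Below node A the resistance is R2 + (R3‖R_L) = 10.81 kΩ, so V_A = 33.8 × 10.81/71.81 = 5.087 V.
Then V_B = V_A × (R3‖R_L)/(R2 + R3‖R_L) = 5.087 × 5.858/10.81 = 2.76 V.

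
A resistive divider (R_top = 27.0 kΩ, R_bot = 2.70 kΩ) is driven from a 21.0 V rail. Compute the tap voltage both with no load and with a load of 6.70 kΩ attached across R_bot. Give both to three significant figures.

Open-circuit: V = 21.0 × 2.70/(27.0 + 2.70) = 1.91 V.
With the load, R_bot becomes R_bot‖R_L = 1.924 kΩ, so V = 21.0 × 1.924/28.92 = 1.40 V.

Unloaded: 1.91 V; loaded: 1.40 V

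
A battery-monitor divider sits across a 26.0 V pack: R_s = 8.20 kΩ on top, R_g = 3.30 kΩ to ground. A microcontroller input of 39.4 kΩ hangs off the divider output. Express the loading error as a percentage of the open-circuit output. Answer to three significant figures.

The divider's output (Thévenin) resistance is R_s‖R_g = 2.353 kΩ.
Fractional drop under load = R_th/(R_th + R_L) = 2.353 / (2.353 + 39.4) = 0.05636.
So the output falls by 5.64 %.

5.64 %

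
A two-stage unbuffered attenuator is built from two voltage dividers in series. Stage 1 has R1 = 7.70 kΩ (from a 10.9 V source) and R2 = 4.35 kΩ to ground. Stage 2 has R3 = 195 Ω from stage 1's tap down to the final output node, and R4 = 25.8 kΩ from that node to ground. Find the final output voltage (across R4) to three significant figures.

V_out ≈ 3.53 V

Stage 2 presents R3+R4 = 26000 Ω as a load on stage 1's tap.
Stage 1's lower leg becomes R2‖(R3+R4) = 3726 Ω, so V_mid = 10.9 × 3726/11430 = 3.555 V.
Stage 2 is itself unloaded: V_out = V_mid × R4/(R3+R4) = 3.555 × 25800/26000 = 3.53 V.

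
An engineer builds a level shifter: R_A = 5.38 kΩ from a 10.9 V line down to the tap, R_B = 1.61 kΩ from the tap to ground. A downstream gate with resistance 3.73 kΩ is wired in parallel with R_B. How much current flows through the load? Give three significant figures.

I_L ≈ 0.505 mA

R_B‖R_L = 1.125 kΩ; V_out = 10.9 × 1.125/6.505 = 1.885 V.
I_L = V_out / R_L = 1.885 / 3.73 kΩ = 0.505 mA.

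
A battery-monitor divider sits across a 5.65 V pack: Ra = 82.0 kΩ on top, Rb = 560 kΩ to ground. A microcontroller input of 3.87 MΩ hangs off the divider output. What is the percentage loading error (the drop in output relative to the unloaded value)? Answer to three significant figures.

1.81 %

The divider's output (Thévenin) resistance is Ra‖Rb = 71.53 kΩ.
Fractional drop under load = R_th/(R_th + R_L) = 71.53 / (71.53 + 3870) = 0.01815.
So the output falls by 1.81 %.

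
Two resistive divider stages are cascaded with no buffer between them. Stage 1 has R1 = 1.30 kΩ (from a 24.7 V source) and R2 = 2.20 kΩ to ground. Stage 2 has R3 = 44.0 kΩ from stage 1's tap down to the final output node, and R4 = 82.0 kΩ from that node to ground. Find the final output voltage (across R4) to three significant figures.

V_out ≈ 10.0 V

Stage 2 presents R3+R4 = 126.0 kΩ as a load on stage 1's tap.
Stage 1's lower leg becomes R2‖(R3+R4) = 2.162 kΩ, so V_mid = 24.7 × 2.162/3.462 = 15.43 V.
Stage 2 is itself unloaded: V_out = V_mid × R4/(R3+R4) = 15.43 × 82.0/126.0 = 10.0 V.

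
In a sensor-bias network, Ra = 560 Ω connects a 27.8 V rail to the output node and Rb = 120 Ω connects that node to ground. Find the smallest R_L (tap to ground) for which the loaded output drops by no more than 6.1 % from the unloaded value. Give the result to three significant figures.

Output resistance R_th = Ra‖Rb = (560 × 120)/680.0 = 98.82 Ω.
The fractional drop is R_th/(R_th + R_L); requiring this ≤ 0.0610 gives R_L ≥ R_th(1/0.0610 − 1) = 98.82 × 15.39 = 1.52 kΩ.

R_L(min) ≈ 1.52 kΩ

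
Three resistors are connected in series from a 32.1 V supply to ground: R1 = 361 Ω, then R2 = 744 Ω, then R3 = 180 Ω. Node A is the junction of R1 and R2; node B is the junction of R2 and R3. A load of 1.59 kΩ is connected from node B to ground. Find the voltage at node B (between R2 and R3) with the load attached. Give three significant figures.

V ≈ 4.10 V

At node B, R3 is in parallel with the load: R3‖R_L = 161.7 Ω.
Below node A the resistance is R2 + (R3‖R_L) = 905.7 Ω, so V_A = 32.1 × 905.7/1267 = 22.95 V.
Then V_B = V_A × (R3‖R_L)/(R2 + R3‖R_L) = 22.95 × 161.7/905.7 = 4.10 V.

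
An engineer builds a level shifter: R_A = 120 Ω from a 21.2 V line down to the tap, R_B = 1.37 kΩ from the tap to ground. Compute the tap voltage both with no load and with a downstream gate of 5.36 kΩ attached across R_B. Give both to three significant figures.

Unloaded: 19.5 V; loaded: 19.1 V

Open-circuit: V = 21.2 × 1370/(120 + 1370) = 19.5 V.
With the load, R_B becomes R_B‖R_L = 1091 Ω, so V = 21.2 × 1091/1211 = 19.1 V.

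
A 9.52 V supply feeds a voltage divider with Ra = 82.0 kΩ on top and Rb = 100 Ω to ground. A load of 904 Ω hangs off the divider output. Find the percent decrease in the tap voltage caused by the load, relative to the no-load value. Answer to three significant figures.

The divider's output (Thévenin) resistance is Ra‖Rb = 99.88 Ω.
Fractional drop under load = R_th/(R_th + R_L) = 99.88 / (99.88 + 904) = 0.09949.
So the output falls by 9.95 %.

9.95 %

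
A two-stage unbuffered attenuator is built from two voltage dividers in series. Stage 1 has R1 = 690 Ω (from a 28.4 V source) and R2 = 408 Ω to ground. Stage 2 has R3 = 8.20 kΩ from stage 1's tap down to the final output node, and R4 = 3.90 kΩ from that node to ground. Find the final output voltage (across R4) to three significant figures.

Stage 2 presents R3+R4 = 12100 Ω as a load on stage 1's tap.
Stage 1's lower leg becomes R2‖(R3+R4) = 394.7 Ω, so V_mid = 28.4 × 394.7/1085 = 10.33 V.
Stage 2 is itself unloaded: V_out = V_mid × R4/(R3+R4) = 10.33 × 3900/12100 = 3.33 V.

V_out ≈ 3.33 V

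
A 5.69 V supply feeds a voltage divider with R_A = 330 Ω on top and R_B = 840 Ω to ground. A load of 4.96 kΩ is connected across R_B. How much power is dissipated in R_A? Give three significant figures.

P ≈ 9.72 mW

Total resistance from the source is R_A + (R_B‖R_L) = 1048 Ω, so I = 5.69/1048 Ω = 5.428 mA.
P = I²·R_A = (5.428 mA)² × 330 Ω = 9.72 mW.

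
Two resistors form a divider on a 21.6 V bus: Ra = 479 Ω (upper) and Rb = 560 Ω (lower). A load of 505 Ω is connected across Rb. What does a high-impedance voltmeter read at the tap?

V_out ≈ 7.70 V

The load sits in parallel with Rb: Rb‖R_L = (560 × 505) / (560 + 505) = 265.5 Ω.
V_out = 21.6 × 265.5 / (479 + 265.5) = 21.6 × 265.5/744.5 = 7.70 V.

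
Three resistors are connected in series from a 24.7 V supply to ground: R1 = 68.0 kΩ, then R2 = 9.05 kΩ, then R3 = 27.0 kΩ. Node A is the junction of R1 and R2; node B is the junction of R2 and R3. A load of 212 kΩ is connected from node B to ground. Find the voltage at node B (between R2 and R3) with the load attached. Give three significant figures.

At node B, R3 is in parallel with the load: R3‖R_L = 23.95 kΩ.
Below node A the resistance is R2 + (R3‖R_L) = 33.00 kΩ, so V_A = 24.7 × 33.00/101.0 = 8.070 V.
Then V_B = V_A × (R3‖R_L)/(R2 + R3‖R_L) = 8.070 × 23.95/33.00 = 5.86 V.

V ≈ 5.86 V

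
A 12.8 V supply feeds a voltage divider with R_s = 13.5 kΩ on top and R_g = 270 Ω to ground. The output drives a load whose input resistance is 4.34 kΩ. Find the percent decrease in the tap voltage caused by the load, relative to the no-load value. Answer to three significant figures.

5.75 %

The divider's output (Thévenin) resistance is R_s‖R_g = 264.7 Ω.
Fractional drop under load = R_th/(R_th + R_L) = 264.7 / (264.7 + 4340) = 0.05749.
So the output falls by 5.75 %.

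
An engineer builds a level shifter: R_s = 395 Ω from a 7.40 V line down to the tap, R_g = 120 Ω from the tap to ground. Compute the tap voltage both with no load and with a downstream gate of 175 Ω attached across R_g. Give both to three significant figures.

Open-circuit: V = 7.40 × 120/(395 + 120) = 1.72 V.
With the load, R_g becomes R_g‖R_L = 71.19 Ω, so V = 7.40 × 71.19/466.2 = 1.13 V.

Unloaded: 1.72 V; loaded: 1.13 V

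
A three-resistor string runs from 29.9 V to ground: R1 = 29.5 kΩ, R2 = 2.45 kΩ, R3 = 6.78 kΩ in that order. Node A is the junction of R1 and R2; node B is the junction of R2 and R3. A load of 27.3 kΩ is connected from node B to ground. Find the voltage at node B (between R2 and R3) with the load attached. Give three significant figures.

V ≈ 4.34 V

At node B, R3 is in parallel with the load: R3‖R_L = 5.431 kΩ.
Below node A the resistance is R2 + (R3‖R_L) = 7.881 kΩ, so V_A = 29.9 × 7.881/37.38 = 6.304 V.
Then V_B = V_A × (R3‖R_L)/(R2 + R3‖R_L) = 6.304 × 5.431/7.881 = 4.34 V.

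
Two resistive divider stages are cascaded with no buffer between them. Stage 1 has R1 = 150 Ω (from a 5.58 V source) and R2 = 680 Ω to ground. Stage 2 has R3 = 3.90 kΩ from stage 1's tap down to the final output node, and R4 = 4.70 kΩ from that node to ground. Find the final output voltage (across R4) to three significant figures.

V_out ≈ 2.46 V

Stage 2 presents R3+R4 = 8600 Ω as a load on stage 1's tap.
Stage 1's lower leg becomes R2‖(R3+R4) = 630.2 Ω, so V_mid = 5.58 × 630.2/780.2 = 4.507 V.
Stage 2 is itself unloaded: V_out = V_mid × R4/(R3+R4) = 4.507 × 4700/8600 = 2.46 V.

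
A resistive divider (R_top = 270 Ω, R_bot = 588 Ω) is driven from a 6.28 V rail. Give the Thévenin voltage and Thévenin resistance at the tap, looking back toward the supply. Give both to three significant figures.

V_th is the open-circuit tap voltage: 6.28 × 588/(270 + 588) = 4.30 V.
With the supply zeroed, R_top and R_bot appear in parallel from the tap: R_th = R_top‖R_bot = (270 × 588)/858.0 = 185 Ω.

V_th = 4.30 V, R_th = 185 Ω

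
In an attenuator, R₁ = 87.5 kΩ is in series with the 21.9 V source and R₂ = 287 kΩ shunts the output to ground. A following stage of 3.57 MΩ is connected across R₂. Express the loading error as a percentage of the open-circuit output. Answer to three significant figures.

1.84 %

The divider's output (Thévenin) resistance is R₁‖R₂ = 67.06 kΩ.
Fractional drop under load = R_th/(R_th + R_L) = 67.06 / (67.06 + 3570) = 0.01844.
So the output falls by 1.84 %.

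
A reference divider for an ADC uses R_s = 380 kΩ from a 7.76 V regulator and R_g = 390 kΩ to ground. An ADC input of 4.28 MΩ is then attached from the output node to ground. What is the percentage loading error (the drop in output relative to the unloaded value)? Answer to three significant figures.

4.30 %

The divider's output (Thévenin) resistance is R_s‖R_g = 192.5 kΩ.
Fractional drop under load = R_th/(R_th + R_L) = 192.5 / (192.5 + 4280) = 0.04303.
So the output falls by 4.30 %.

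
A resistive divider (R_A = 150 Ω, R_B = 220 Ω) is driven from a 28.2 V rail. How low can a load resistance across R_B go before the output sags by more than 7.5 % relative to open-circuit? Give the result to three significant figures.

Output resistance R_th = R_A‖R_B = (150 × 220)/370.0 = 89.19 Ω.
The fractional drop is R_th/(R_th + R_L); requiring this ≤ 0.0750 gives R_L ≥ R_th(1/0.0750 − 1) = 89.19 × 12.33 = 1.10 kΩ.

R_L(min) ≈ 1.10 kΩ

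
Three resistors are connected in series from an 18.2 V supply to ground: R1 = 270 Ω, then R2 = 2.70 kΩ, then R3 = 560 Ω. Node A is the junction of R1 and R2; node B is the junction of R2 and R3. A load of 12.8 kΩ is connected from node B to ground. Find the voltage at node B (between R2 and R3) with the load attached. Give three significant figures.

At node B, R3 is in parallel with the load: R3‖R_L = 536.5 Ω.
Below node A the resistance is R2 + (R3‖R_L) = 3237 Ω, so V_A = 18.2 × 3237/3507 = 16.80 V.
Then V_B = V_A × (R3‖R_L)/(R2 + R3‖R_L) = 16.80 × 536.5/3237 = 2.78 V.

V ≈ 2.78 V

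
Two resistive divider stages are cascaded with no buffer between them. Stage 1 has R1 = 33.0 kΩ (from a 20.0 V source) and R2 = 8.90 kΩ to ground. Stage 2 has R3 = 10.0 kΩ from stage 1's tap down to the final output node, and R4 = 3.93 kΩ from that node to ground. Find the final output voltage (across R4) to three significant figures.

V_out ≈ 0.797 V

Stage 2 presents R3+R4 = 13.93 kΩ as a load on stage 1's tap.
Stage 1's lower leg becomes R2‖(R3+R4) = 5.430 kΩ, so V_mid = 20.0 × 5.430/38.43 = 2.826 V.
Stage 2 is itself unloaded: V_out = V_mid × R4/(R3+R4) = 2.826 × 3.93/13.93 = 0.797 V.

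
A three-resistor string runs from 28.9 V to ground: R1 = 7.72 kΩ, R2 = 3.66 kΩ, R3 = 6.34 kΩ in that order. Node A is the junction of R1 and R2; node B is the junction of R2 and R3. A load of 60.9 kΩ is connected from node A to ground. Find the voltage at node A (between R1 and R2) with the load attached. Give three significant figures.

Below node A the series string R2+R3 = 10.00 kΩ sits in parallel with the 60.9 kΩ load: 8.590 kΩ.
V_A = 28.9 × 8.590/(7.72 + 8.590) = 15.2 V.

V ≈ 15.2 V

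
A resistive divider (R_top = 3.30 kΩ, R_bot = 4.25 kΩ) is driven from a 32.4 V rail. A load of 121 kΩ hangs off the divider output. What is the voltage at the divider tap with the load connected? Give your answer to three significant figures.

V_out ≈ 18.0 V

The load sits in parallel with R_bot: R_bot‖R_L = (4.25 × 121) / (4.25 + 121) = 4.106 kΩ.
V_out = 32.4 × 4.106 / (3.30 + 4.106) = 32.4 × 4.106/7.406 = 18.0 V.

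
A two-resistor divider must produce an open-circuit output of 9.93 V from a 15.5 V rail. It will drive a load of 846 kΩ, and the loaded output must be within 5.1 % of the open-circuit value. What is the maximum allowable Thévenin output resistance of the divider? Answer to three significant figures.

R_th ≤ 45.5 kΩ

Loading drop = R_th/(R_th + R_L) ≤ 0.0510, so R_th ≤ R_L · ε/(1−ε) = 846 kΩ × 0.0510/0.9490 = 45.5 kΩ.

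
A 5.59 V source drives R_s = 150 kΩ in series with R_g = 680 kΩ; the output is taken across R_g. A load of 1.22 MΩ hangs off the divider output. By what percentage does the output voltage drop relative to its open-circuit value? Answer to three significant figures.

9.15 %

The divider's output (Thévenin) resistance is R_s‖R_g = 122.9 kΩ.
Fractional drop under load = R_th/(R_th + R_L) = 122.9 / (122.9 + 1220) = 0.09151.
So the output falls by 9.15 %.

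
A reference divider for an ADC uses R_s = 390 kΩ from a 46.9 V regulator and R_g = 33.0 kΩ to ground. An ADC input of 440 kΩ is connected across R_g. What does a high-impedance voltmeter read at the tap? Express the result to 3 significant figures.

V_out ≈ 3.42 V

The load sits in parallel with R_g: R_g‖R_L = (33.0 × 440) / (33.0 + 440) = 30.70 kΩ.
V_out = 46.9 × 30.70 / (390 + 30.70) = 46.9 × 30.70/420.7 = 3.42 V.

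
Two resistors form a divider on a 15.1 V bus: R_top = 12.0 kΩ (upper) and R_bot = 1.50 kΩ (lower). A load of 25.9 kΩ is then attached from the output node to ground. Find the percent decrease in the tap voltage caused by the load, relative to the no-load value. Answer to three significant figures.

4.90 %

The divider's output (Thévenin) resistance is R_top‖R_bot = 1.333 kΩ.
Fractional drop under load = R_th/(R_th + R_L) = 1.333 / (1.333 + 25.9) = 0.04896.
So the output falls by 4.90 %.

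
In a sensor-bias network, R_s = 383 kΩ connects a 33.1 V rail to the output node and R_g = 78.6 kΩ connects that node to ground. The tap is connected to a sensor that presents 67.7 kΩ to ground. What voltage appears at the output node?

V_out ≈ 2.87 V

The load sits in parallel with R_g: R_g‖R_L = (78.6 × 67.7) / (78.6 + 67.7) = 36.37 kΩ.
V_out = 33.1 × 36.37 / (383 + 36.37) = 33.1 × 36.37/419.4 = 2.87 V.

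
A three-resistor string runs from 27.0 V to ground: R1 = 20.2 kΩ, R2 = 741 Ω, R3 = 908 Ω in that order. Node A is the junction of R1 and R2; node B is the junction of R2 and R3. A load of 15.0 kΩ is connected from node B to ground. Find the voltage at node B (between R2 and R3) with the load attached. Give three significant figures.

At node B, R3 is in parallel with the load: R3‖R_L = 856.2 Ω.
Below node A the resistance is R2 + (R3‖R_L) = 1597 Ω, so V_A = 27.0 × 1597/21800 = 1.978 V.
Then V_B = V_A × (R3‖R_L)/(R2 + R3‖R_L) = 1.978 × 856.2/1597 = 1.06 V.

V ≈ 1.06 V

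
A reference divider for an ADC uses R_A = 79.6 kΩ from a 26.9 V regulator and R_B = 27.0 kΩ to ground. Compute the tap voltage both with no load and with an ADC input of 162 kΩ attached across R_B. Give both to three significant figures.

Open-circuit: V = 26.9 × 27.0/(79.6 + 27.0) = 6.81 V.
With the load, R_B becomes R_B‖R_L = 23.14 kΩ, so V = 26.9 × 23.14/102.7 = 6.06 V.

Unloaded: 6.81 V; loaded: 6.06 V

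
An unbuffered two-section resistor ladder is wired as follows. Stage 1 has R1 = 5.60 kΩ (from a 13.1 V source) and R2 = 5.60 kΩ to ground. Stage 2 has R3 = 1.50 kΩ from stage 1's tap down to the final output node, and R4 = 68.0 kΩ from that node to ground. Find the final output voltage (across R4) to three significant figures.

V_out ≈ 6.16 V

Stage 2 presents R3+R4 = 69.50 kΩ as a load on stage 1's tap.
Stage 1's lower leg becomes R2‖(R3+R4) = 5.182 kΩ, so V_mid = 13.1 × 5.182/10.78 = 6.296 V.
Stage 2 is itself unloaded: V_out = V_mid × R4/(R3+R4) = 6.296 × 68.0/69.50 = 6.16 V.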